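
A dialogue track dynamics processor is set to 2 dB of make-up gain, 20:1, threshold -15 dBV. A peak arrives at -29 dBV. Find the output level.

-29 dBV is 14 dB below the -15 dBV threshold, so no gain reduction is applied.
Make-up gain adds 2 dB: -29 + 2 = -27 dBV.

-27 dBV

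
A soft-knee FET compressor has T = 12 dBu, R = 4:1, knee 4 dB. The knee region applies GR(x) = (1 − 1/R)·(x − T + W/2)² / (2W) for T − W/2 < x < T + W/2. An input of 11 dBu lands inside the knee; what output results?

x − T + W/2 = 11 − 12 + 2 = 1.
GR = (1 − 1/4) × 1² / 8 = 0.75 × 1 / 8 = 0.09375 dB.
Output = 11 − 0.09375 = 10.90625 dBu.

10.90625 dBu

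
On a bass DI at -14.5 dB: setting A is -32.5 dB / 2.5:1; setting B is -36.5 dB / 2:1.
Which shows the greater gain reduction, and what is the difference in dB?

A: overshoot 18 dB → output overshoot 7.2 dB → GR 10.8 dB.
B: overshoot 22 dB → output overshoot 11 dB → GR 11 dB.
B reduces 0.2 dB more.

B, by 0.2 dB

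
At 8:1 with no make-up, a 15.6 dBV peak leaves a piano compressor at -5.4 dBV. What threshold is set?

Input is 24 dB above T (since output overshoot × R = input overshoot: (-5.4 − T)·8 = 15.6 − T gives T = -8.4 dBV).
Check: -8.4 + (15.6 − (-8.4))/8 = -8.4 + 3 = -5.4 dBV. ✓

-8.4 dBV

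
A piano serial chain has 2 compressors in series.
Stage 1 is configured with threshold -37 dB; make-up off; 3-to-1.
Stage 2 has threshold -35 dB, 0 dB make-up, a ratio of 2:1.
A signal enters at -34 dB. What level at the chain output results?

Stage 1: 3 dB above -37 dB, reduced 3:1 to 1 dB above → -36 dB.
Stage 2: below threshold (-36 ≤ -35); passes unchanged; output -36 dB.

-36 dB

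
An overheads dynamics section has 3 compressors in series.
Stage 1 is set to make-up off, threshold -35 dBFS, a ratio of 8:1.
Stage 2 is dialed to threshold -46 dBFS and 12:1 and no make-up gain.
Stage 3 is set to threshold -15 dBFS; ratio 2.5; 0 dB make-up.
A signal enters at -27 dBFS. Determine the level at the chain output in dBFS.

-45 dBFS

Stage 1: -27 dBFS is 8 dB over -35 dBFS; at 8:1 that becomes 1 dB over, giving -34 dBFS.
Stage 2: 12 dB above -46 dBFS, reduced 12:1 to 1 dB above → -45 dBFS.
Stage 3: below threshold (-45 ≤ -15); passes unchanged; output -45 dBFS.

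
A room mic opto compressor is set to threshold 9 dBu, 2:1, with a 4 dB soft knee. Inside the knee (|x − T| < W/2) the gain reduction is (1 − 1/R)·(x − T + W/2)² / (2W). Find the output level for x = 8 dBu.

x − T + W/2 = 8 − 9 + 2 = 1.
GR = (1 − 1/2) × 1² / 8 = 0.5 × 1 / 8 = 0.0625 dB.
Output = 8 − 0.0625 = 7.9375 dBu.

7.9375 dBu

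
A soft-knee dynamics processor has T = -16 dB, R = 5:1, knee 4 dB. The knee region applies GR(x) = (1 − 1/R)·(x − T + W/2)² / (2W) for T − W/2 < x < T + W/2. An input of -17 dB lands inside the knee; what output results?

-17.1 dB

x − T + W/2 = -17 − (-16) + 2 = 1.
GR = (1 − 1/5) × 1² / 8 = 0.8 × 1 / 8 = 0.1 dB.
Output = -17 − 0.1 = -17.1 dB.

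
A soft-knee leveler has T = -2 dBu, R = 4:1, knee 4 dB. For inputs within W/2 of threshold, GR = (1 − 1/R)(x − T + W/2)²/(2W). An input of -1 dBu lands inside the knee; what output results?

-1.84375 dBu

x − T + W/2 = -1 − (-2) + 2 = 3.
GR = (1 − 1/4) × 3² / 8 = 0.75 × 9 / 8 = 0.84375 dB.
Output = -1 − 0.84375 = -1.84375 dBu.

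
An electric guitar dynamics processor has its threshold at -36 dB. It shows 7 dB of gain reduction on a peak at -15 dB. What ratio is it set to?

Input overshoot = -15 − (-36) = 21 dB.
Output overshoot = 21 − 7 = 14 dB.
Ratio = input overshoot / output overshoot = 21 / 14 = 1.5.

1.5:1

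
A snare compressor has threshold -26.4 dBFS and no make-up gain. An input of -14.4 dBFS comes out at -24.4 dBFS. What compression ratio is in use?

6:1

Input overshoot = -14.4 − (-26.4) = 12 dB; output overshoot = -24.4 − (-26.4) = 2 dB.
Ratio = 12 / 2 = 6.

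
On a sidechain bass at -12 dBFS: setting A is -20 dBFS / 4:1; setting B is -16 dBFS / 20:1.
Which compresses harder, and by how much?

A, by 2.2 dB

A: overshoot 8 dB → output overshoot 2 dB → GR 6 dB.
B: overshoot 4 dB → output overshoot 0.2 dB → GR 3.8 dB.
Difference: 2.2 dB in favour of A.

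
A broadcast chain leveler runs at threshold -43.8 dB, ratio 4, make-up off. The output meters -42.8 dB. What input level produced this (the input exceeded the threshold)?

The compressed level sits -42.8 − (-43.8) = 1 dB over threshold.
Before 4:1 compression the overshoot was 1 × 4 = 4 dB, so input = -43.8 + 4 = -39.8 dB.

-39.8 dB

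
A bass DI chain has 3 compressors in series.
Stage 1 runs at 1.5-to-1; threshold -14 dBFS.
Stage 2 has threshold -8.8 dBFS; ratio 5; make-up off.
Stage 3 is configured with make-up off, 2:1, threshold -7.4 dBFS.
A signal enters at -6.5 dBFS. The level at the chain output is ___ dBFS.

-9 dBFS

Stage 1: -6.5 dBFS is 7.5 dB over -14 dBFS; at 1.5:1 that becomes 5 dB over, giving -9 dBFS.
Stage 2: below threshold (-9 ≤ -8.8); passes unchanged; output -9 dBFS.
Stage 3: below threshold (-9 ≤ -7.4); passes unchanged; output -9 dBFS.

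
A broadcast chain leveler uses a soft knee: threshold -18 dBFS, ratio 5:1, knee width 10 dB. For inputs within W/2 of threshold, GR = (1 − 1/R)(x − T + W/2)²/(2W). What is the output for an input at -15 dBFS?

-17.56 dBFS

x − T + W/2 = -15 − (-18) + 5 = 8.
GR = (1 − 1/5) × 8² / 20 = 0.8 × 64 / 20 = 2.56 dB.
Output = -15 − 2.56 = -17.56 dBFS.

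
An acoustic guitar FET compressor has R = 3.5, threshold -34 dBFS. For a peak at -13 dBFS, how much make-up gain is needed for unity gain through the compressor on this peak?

15 dB

The peak compresses to -34 + 21/3.5 = -28 dBFS.
To reach -13 dBFS requires -13 − (-28) = 15 dB of make-up.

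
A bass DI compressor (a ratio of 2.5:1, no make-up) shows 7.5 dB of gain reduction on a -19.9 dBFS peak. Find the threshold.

-32.4 dBFS

Gain reduction = -19.9 − (-27.4) = 7.5 dB; output overshoot = GR / (R − 1) = 7.5 / 1.5 = 5 dB.
Threshold = output − output overshoot = -27.4 − 5 = -32.4 dBFS.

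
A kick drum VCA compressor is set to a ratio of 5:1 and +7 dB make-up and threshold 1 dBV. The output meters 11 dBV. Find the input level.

16 dBV

Remove make-up: 11 − 7 = 4 dBV.
Post-compression overshoot = 4 − 1 = 3 dB.
Input overshoot = R × output overshoot = 15 dB → input = 1 + 15 = 16 dBV.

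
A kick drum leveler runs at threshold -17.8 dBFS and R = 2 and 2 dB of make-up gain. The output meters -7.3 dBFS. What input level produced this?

-0.8 dBFS

Before make-up, the level was -7.3 − 2 = -9.3 dBFS.
The compressed level sits -9.3 − (-17.8) = 8.5 dB over threshold.
Input overshoot = R × output overshoot = 17 dB → input = -17.8 + 17 = -0.8 dBFS.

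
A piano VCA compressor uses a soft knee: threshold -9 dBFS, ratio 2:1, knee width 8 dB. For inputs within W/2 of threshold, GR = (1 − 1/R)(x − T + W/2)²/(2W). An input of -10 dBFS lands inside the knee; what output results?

x − T + W/2 = -10 − (-9) + 4 = 3.
GR = (1 − 1/2) × 3² / 16 = 0.5 × 9 / 16 = 0.28125 dB.
Output = -10 − 0.28125 = -10.28125 dBFS.

-10.28125 dBFS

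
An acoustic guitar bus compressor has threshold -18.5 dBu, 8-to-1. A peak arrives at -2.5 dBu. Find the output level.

-16.5 dBu

-2.5 dBu sits 16 dB over threshold.
8:1 compression reduces that to 16/8 = 2 dB over.
Output = -18.5 + 2 = -16.5 dBu.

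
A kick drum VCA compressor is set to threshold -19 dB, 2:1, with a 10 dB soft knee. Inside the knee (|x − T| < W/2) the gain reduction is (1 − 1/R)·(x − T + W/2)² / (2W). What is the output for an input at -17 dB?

-18.225 dB

x − T + W/2 = -17 − (-19) + 5 = 7.
GR = (1 − 1/2) × 7² / 20 = 0.5 × 49 / 20 = 1.225 dB.
Output = -17 − 1.225 = -18.225 dB.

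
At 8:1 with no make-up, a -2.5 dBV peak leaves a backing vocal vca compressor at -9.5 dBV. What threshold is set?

-10.5 dBV

Let T be the threshold. Output overshoot = (input overshoot)/R, so -9.5 − T = (-2.5 − T)/8.
8·(-9.5 − T) = -2.5 − T → 7·T = -76 − (-2.5) = -73.5.
T = -73.5/7 = -10.5 dBV.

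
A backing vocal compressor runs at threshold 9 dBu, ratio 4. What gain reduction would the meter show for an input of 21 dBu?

9 dB

21 dBu exceeds the threshold by 12 dB.
After 4:1 compression the overshoot becomes 12/4 = 3 dB.
So the signal is attenuated by 12 − 3 = 9 dB.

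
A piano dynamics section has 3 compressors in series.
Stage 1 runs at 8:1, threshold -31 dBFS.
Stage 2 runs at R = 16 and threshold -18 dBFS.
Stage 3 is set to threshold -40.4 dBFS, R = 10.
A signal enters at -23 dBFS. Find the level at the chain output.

Stage 1: 8 dB above -31 dBFS, reduced 8:1 to 1 dB above → -30 dBFS.
Stage 2: -30 dBFS ≤ -18 dBFS, so stage 2 doesn't engage; output -30 dBFS.
Stage 3: overshoot 10.4 dB → 10.4/10 = 1.04 dB → -39.36 dBFS.

-39.36 dBFS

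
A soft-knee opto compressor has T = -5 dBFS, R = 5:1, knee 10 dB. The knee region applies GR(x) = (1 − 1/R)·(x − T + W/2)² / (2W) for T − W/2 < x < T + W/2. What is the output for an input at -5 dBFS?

x − T + W/2 = -5 − (-5) + 5 = 5.
GR = (1 − 1/5) × 5² / 20 = 0.8 × 25 / 20 = 1 dB.
Output = -5 − 1 = -6 dBFS.

-6 dBFS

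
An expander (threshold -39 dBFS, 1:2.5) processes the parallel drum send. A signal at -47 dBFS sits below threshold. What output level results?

-59 dBFS

Undershoot = (-39) − (-47) = 8 dB.
At 1:2.5, that expands to 20 dB under threshold.
Output = -39 − 20 = -59 dBFS.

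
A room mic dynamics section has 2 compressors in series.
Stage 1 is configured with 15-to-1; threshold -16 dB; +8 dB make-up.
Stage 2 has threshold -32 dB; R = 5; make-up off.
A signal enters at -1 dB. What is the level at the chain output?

-27 dB

Stage 1: overshoot 15 dB → 15/15 = 1 dB → -15 dB; +8 dB make-up → -7 dB.
Stage 2: 25 dB above -32 dB, reduced 5:1 to 5 dB above → -27 dB.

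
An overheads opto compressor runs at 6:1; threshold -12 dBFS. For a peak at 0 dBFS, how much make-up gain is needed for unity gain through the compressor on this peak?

Without make-up, output = threshold + overshoot/6 = -12 + 2 = -10 dBFS.
Gap to target: 10 dB.

10 dB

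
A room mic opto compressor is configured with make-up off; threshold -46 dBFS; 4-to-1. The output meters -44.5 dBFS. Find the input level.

That's 1.5 dB above the -46 dBFS threshold.
Before 4:1 compression the overshoot was 1.5 × 4 = 6 dB, so input = -46 + 6 = -40 dBFS.

-40 dBFS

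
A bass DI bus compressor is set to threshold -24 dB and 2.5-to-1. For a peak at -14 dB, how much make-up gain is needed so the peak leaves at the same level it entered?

The peak compresses to -24 + 10/2.5 = -20 dB.
To reach -14 dB requires -14 − (-20) = 6 dB of make-up.

6 dB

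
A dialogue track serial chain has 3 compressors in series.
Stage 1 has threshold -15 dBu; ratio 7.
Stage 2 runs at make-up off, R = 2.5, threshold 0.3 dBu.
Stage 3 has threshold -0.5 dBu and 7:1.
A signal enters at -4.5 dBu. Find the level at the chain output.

-13.5 dBu

Stage 1: overshoot 10.5 dB → 10.5/7 = 1.5 dB → -13.5 dBu.
Stage 2: -13.5 dBu ≤ 0.3 dBu, so stage 2 doesn't engage; output -13.5 dBu.
Stage 3: -13.5 dBu ≤ -0.5 dBu, so stage 3 doesn't engage; output -13.5 dBu.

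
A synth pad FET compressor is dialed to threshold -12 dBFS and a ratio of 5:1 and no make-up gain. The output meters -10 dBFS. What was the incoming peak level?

Post-compression overshoot = -10 − (-12) = 2 dB.
Input overshoot = R × output overshoot = 10 dB → input = -12 + 10 = -2 dBFS.

-2 dBFS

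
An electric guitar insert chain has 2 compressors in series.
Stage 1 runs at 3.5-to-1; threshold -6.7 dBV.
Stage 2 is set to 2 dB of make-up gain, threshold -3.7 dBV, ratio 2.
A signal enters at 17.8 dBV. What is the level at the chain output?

0.3 dBV

Stage 1: 24.5 dB above -6.7 dBV, reduced 3.5:1 to 7 dB above → 0.3 dBV.
Stage 2: overshoot 4 dB → 4/2 = 2 dB → -1.7 dBV; +2 dB make-up → 0.3 dBV.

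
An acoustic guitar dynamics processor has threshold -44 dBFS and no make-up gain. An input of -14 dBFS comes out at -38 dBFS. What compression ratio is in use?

Input overshoot = -14 − (-44) = 30 dB; output overshoot = -38 − (-44) = 6 dB.
Ratio = 30 / 6 = 5.

5:1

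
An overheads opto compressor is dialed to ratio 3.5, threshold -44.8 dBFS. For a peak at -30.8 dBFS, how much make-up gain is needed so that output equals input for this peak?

10 dB

Overshoot 14 dB → 14/3.5 = 4 dB after compression, so the compressed level is -44.8 + 4 = -40.8 dBFS.
Make-up = target − compressed = -30.8 − (-40.8) = 10 dB.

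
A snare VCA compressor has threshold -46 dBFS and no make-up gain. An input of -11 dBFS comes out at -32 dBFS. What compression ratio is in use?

Input overshoot = -11 − (-46) = 35 dB; output overshoot = -32 − (-46) = 14 dB.
Ratio = 35 / 14 = 2.5.

2.5:1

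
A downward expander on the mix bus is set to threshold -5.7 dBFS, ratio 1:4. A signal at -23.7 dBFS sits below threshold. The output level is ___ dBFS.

-77.7 dBFS

Undershoot = (-5.7) − (-23.7) = 18 dB.
At 1:4, that expands to 72 dB under threshold.
Output = -5.7 − 72 = -77.7 dBFS.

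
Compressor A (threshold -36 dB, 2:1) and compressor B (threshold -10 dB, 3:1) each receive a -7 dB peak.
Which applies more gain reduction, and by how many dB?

A, by 12.5 dB

A: 29 dB over, compressed to 14.5 dB over, so 14.5 dB of GR.
B: 3 dB over, compressed to 1 dB over, so 2 dB of GR.
A applies 12.5 dB more gain reduction.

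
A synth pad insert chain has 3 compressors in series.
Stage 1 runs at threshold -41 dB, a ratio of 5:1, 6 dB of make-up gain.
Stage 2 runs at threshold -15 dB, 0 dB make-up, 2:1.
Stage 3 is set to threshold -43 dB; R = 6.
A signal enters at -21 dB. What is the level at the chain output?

Stage 1: 20 dB above -41 dB, reduced 5:1 to 4 dB above → -37 dB; +6 dB make-up → -31 dB.
Stage 2: -31 dB ≤ -15 dB, so stage 2 doesn't engage; output -31 dB.
Stage 3: overshoot 12 dB → 12/6 = 2 dB → -41 dB.

-41 dB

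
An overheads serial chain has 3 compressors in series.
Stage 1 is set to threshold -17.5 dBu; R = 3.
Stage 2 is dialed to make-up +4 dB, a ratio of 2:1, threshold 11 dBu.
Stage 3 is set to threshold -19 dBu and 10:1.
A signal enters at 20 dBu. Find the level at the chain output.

Stage 1: overshoot 37.5 dB → 37.5/3 = 12.5 dB → -5 dBu.
Stage 2: -5 dBu ≤ 11 dBu, so stage 2 doesn't engage; make-up brings it to -1 dBu.
Stage 3: -1 dBu is 18 dB over -19 dBu; at 10:1 that becomes 1.8 dB over, giving -17.2 dBu.

-17.2 dBu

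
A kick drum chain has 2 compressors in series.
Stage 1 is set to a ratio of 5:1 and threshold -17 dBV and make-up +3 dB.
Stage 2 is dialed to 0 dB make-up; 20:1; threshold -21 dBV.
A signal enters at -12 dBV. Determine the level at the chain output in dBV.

Stage 1: 5 dB above -17 dBV, reduced 5:1 to 1 dB above → -16 dBV; +3 dB make-up → -13 dBV.
Stage 2: 8 dB above -21 dBV, reduced 20:1 to 0.4 dB above → -20.6 dBV.

-20.6 dBV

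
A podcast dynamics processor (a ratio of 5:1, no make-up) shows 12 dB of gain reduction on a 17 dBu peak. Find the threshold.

Let T be the threshold. Output overshoot = (input overshoot)/R, so 5 − T = (17 − T)/5.
5·(5 − T) = 17 − T → 4·T = 25 − 17 = 8.
T = 8/4 = 2 dBu.

2 dBu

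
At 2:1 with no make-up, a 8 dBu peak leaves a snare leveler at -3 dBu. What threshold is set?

Gain reduction = 8 − (-3) = 11 dB; output overshoot = GR / (R − 1) = 11 / 1 = 11 dB.
Threshold = output − output overshoot = -3 − 11 = -14 dBu.

-14 dBu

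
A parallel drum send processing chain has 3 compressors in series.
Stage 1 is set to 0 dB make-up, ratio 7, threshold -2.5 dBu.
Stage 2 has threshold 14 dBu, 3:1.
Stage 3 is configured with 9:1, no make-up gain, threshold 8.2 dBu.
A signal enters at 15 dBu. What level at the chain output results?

0 dBu

Stage 1: 17.5 dB above -2.5 dBu, reduced 7:1 to 2.5 dB above → 0 dBu.
Stage 2: 0 dBu is at or below the 14 dBu threshold — no compression; output 0 dBu.
Stage 3: 0 dBu is at or below the 8.2 dBu threshold — no compression; output 0 dBu.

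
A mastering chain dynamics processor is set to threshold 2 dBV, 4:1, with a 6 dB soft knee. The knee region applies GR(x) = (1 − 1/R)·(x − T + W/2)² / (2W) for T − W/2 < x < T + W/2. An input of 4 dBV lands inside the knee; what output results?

x − T + W/2 = 4 − 2 + 3 = 5.
GR = (1 − 1/4) × 5² / 12 = 0.75 × 25 / 12 = 1.5625 dB.
Output = 4 − 1.5625 = 2.4375 dBV.

2.4375 dBV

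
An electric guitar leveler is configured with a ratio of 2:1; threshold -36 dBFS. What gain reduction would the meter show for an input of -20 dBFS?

8 dB

The signal is 16 dB above threshold.
A 2:1 ratio leaves 8 dB of that excess.
Gain reduction = 16 − 8 = 8 dB.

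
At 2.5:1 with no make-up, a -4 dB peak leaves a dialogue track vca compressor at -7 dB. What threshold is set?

-9 dB

Let T be the threshold. Output overshoot = (input overshoot)/R, so -7 − T = (-4 − T)/2.5.
2.5·(-7 − T) = -4 − T → 1.5·T = -17.5 − (-4) = -13.5.
T = -13.5/1.5 = -9 dB.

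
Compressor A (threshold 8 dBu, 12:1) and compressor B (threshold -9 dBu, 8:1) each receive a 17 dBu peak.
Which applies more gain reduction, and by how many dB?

A: GR = 9 − 9/12 = 8.25 dB.
B: GR = 26 − 26/8 = 22.75 dB.
B reduces 14.5 dB more.

B, by 14.5 dB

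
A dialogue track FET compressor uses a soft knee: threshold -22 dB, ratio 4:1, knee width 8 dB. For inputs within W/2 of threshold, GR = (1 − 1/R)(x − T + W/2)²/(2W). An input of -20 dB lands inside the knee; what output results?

-21.6875 dB

x − T + W/2 = -20 − (-22) + 4 = 6.
GR = (1 − 1/4) × 6² / 16 = 0.75 × 36 / 16 = 1.6875 dB.
Output = -20 − 1.6875 = -21.6875 dB.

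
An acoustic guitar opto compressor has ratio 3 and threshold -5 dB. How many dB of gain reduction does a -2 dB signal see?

The signal is 3 dB above threshold.
After 3:1 compression the overshoot becomes 3/3 = 1 dB.
Gain reduction = 3 − 1 = 2 dB.

2 dB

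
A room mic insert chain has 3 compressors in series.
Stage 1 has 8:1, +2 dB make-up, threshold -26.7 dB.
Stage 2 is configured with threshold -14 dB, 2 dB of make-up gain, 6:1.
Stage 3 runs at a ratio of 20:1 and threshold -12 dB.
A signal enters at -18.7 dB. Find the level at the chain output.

-21.7 dB

Stage 1: -18.7 dB is 8 dB over -26.7 dB; at 8:1 that becomes 1 dB over, giving -25.7 dB; +2 dB make-up → -23.7 dB.
Stage 2: -23.7 dB is at or below the -14 dB threshold — no compression; make-up brings it to -21.7 dB.
Stage 3: -21.7 dB ≤ -12 dB, so stage 3 doesn't engage; output -21.7 dB.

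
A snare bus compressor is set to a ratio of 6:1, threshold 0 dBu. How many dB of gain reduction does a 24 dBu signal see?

24 dBu exceeds the threshold by 24 dB.
At 6:1, output sits 24/6 = 4 dB above threshold.
So the signal is attenuated by 24 − 4 = 20 dB.

20 dB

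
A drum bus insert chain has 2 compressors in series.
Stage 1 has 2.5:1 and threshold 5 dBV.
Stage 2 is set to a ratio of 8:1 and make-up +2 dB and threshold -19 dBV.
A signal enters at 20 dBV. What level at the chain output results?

-13.25 dBV

Stage 1: 20 dBV is 15 dB over 5 dBV; at 2.5:1 that becomes 6 dB over, giving 11 dBV.
Stage 2: overshoot 30 dB → 30/8 = 3.75 dB → -15.25 dBV; +2 dB make-up → -13.25 dBV.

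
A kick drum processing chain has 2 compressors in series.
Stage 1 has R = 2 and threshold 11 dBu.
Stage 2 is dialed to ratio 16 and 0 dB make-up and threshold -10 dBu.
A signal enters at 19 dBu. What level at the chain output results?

Stage 1: 19 dBu is 8 dB over 11 dBu; at 2:1 that becomes 4 dB over, giving 15 dBu.
Stage 2: 25 dB above -10 dBu, reduced 16:1 to 1.5625 dB above → -8.4375 dBu.

-8.4375 dBu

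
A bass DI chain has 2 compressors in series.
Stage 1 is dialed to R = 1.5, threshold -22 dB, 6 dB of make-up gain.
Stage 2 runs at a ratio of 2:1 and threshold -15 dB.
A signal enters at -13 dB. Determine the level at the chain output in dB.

Stage 1: overshoot 9 dB → 9/1.5 = 6 dB → -16 dB; +6 dB make-up → -10 dB.
Stage 2: overshoot 5 dB → 5/2 = 2.5 dB → -12.5 dB.

-12.5 dB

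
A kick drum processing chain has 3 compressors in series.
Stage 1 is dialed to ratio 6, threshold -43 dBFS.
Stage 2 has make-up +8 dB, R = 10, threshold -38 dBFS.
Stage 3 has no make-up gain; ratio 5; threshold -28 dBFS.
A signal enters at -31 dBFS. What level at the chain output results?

Stage 1: overshoot 12 dB → 12/6 = 2 dB → -41 dBFS.
Stage 2: -41 dBFS ≤ -38 dBFS, so stage 2 doesn't engage; make-up brings it to -33 dBFS.
Stage 3: -33 dBFS is at or below the -28 dBFS threshold — no compression; output -33 dBFS.

-33 dBFS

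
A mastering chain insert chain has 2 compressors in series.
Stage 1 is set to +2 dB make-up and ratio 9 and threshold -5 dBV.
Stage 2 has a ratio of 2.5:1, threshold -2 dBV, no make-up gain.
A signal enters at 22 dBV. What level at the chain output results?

-1.2 dBV

Stage 1: 27 dB above -5 dBV, reduced 9:1 to 3 dB above → -2 dBV; +2 dB make-up → 0 dBV.
Stage 2: overshoot 2 dB → 2/2.5 = 0.8 dB → -1.2 dBV.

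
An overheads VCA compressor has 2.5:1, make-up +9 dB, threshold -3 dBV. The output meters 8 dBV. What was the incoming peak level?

Before make-up, the level was 8 − 9 = -1 dBV.
That's 2 dB above the -3 dBV threshold.
Before 2.5:1 compression the overshoot was 2 × 2.5 = 5 dB, so input = -3 + 5 = 2 dBV.

2 dBV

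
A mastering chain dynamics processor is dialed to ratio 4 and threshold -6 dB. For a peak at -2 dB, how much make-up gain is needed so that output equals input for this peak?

3 dB

Without make-up, output = threshold + overshoot/4 = -6 + 1 = -5 dB.
Gap to target: 3 dB.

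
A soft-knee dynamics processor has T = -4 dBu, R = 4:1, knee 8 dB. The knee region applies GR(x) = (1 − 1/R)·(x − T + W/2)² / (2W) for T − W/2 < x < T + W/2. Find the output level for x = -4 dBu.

-4.75 dBu

x − T + W/2 = -4 − (-4) + 4 = 4.
GR = (1 − 1/4) × 4² / 16 = 0.75 × 16 / 16 = 0.75 dB.
Output = -4 − 0.75 = -4.75 dBu.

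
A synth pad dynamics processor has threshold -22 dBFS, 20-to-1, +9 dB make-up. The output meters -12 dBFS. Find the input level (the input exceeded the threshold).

Remove make-up: -12 − 9 = -21 dBFS.
That's 1 dB above the -22 dBFS threshold.
Before 20:1 compression the overshoot was 1 × 20 = 20 dB, so input = -22 + 20 = -2 dBFS.

-2 dBFS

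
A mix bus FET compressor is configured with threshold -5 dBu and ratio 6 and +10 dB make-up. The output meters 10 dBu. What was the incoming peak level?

Stripping the +10 dB make-up gives 0 dBu at the gain stage.
The compressed level sits 0 − (-5) = 5 dB over threshold.
Undo the ratio: input overshoot = 5 × 6 = 30 dB, giving input = 25 dBu.

25 dBu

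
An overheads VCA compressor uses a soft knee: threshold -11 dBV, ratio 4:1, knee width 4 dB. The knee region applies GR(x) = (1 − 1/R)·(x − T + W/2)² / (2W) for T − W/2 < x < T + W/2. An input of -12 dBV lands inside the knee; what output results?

-12.09375 dBV

x − T + W/2 = -12 − (-11) + 2 = 1.
GR = (1 − 1/4) × 1² / 8 = 0.75 × 1 / 8 = 0.09375 dB.
Output = -12 − 0.09375 = -12.09375 dBV.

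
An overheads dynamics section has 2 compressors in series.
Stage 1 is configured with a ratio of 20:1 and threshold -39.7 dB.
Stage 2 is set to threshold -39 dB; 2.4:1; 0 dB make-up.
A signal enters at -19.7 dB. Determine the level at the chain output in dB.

Stage 1: -19.7 dB is 20 dB over -39.7 dB; at 20:1 that becomes 1 dB over, giving -38.7 dB.
Stage 2: 0.3 dB above -39 dB, reduced 2.4:1 to 0.125 dB above → -38.875 dB.

-38.875 dB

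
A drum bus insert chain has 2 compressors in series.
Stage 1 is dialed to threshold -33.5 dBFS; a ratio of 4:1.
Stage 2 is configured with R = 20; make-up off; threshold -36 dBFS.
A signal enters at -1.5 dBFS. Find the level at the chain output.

-35.475 dBFS

Stage 1: overshoot 32 dB → 32/4 = 8 dB → -25.5 dBFS.
Stage 2: 10.5 dB above -36 dBFS, reduced 20:1 to 0.525 dB above → -35.475 dBFS.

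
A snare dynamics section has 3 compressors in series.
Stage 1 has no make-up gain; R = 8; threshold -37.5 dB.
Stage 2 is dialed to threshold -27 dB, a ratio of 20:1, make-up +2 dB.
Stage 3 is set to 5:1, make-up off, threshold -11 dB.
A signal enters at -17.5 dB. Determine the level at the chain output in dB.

-33 dB

Stage 1: 20 dB above -37.5 dB, reduced 8:1 to 2.5 dB above → -35 dB.
Stage 2: -35 dB ≤ -27 dB, so stage 2 doesn't engage; make-up brings it to -33 dB.
Stage 3: below threshold (-33 ≤ -11); passes unchanged; output -33 dB.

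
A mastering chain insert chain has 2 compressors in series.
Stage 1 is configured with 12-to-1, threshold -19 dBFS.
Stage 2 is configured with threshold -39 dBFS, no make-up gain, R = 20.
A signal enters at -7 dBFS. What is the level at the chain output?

Stage 1: overshoot 12 dB → 12/12 = 1 dB → -18 dBFS.
Stage 2: overshoot 21 dB → 21/20 = 1.05 dB → -37.95 dBFS.

-37.95 dBFS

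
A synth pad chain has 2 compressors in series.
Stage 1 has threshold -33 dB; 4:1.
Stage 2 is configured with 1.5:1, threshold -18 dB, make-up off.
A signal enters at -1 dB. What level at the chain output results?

-25 dB

Stage 1: overshoot 32 dB → 32/4 = 8 dB → -25 dB.
Stage 2: -25 dB ≤ -18 dB, so stage 2 doesn't engage; output -25 dB.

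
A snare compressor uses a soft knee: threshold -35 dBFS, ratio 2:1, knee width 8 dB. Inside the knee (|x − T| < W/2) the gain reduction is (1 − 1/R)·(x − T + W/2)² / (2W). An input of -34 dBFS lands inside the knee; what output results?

-34.78125 dBFS

x − T + W/2 = -34 − (-35) + 4 = 5.
GR = (1 − 1/2) × 5² / 16 = 0.5 × 25 / 16 = 0.78125 dB.
Output = -34 − 0.78125 = -34.78125 dBFS.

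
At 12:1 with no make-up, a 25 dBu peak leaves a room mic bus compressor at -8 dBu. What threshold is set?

-11 dBu

Input is 36 dB above T (since output overshoot × R = input overshoot: (-8 − T)·12 = 25 − T gives T = -11 dBu).
Check: -11 + (25 − (-11))/12 = -11 + 3 = -8 dBu. ✓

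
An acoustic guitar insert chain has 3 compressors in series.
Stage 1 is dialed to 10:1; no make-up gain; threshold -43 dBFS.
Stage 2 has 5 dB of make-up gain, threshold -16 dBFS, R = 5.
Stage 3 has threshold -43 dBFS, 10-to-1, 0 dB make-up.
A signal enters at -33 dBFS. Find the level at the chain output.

Stage 1: -33 dBFS is 10 dB over -43 dBFS; at 10:1 that becomes 1 dB over, giving -42 dBFS.
Stage 2: -42 dBFS ≤ -16 dBFS, so stage 2 doesn't engage; make-up brings it to -37 dBFS.
Stage 3: 6 dB above -43 dBFS, reduced 10:1 to 0.6 dB above → -42.4 dBFS.

-42.4 dBFS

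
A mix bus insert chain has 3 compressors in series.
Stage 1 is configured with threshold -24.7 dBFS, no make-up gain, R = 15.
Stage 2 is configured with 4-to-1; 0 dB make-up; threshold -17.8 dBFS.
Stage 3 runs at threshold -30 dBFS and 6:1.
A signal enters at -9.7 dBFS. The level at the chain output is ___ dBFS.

-28.95 dBFS

Stage 1: 15 dB above -24.7 dBFS, reduced 15:1 to 1 dB above → -23.7 dBFS.
Stage 2: below threshold (-23.7 ≤ -17.8); passes unchanged; output -23.7 dBFS.
Stage 3: -23.7 dBFS is 6.3 dB over -30 dBFS; at 6:1 that becomes 1.05 dB over, giving -28.95 dBFS.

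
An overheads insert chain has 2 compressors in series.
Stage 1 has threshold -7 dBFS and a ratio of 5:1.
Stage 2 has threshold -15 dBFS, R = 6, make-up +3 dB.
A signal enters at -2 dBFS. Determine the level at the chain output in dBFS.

Stage 1: 5 dB above -7 dBFS, reduced 5:1 to 1 dB above → -6 dBFS.
Stage 2: -6 dBFS is 9 dB over -15 dBFS; at 6:1 that becomes 1.5 dB over, giving -13.5 dBFS; +3 dB make-up → -10.5 dBFS.

-10.5 dBFS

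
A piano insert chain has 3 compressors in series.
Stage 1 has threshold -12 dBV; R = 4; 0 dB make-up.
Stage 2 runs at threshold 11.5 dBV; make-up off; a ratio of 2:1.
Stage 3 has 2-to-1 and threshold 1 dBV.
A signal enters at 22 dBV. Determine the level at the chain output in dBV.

-3.5 dBV

Stage 1: 22 dBV is 34 dB over -12 dBV; at 4:1 that becomes 8.5 dB over, giving -3.5 dBV.
Stage 2: -3.5 dBV is at or below the 11.5 dBV threshold — no compression; output -3.5 dBV.
Stage 3: -3.5 dBV ≤ 1 dBV, so stage 3 doesn't engage; output -3.5 dBV.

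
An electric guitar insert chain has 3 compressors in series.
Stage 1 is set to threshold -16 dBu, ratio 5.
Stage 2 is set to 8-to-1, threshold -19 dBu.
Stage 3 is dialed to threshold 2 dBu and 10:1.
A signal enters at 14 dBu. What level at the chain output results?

-17.875 dBu

Stage 1: overshoot 30 dB → 30/5 = 6 dB → -10 dBu.
Stage 2: -10 dBu is 9 dB over -19 dBu; at 8:1 that becomes 1.125 dB over, giving -17.875 dBu.
Stage 3: -17.875 dBu ≤ 2 dBu, so stage 3 doesn't engage; output -17.875 dBu.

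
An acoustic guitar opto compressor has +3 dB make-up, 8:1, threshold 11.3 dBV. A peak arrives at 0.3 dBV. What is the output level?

3.3 dBV

0.3 dBV is 11 dB below the 11.3 dBV threshold, so no gain reduction is applied.
Make-up gain adds 3 dB: 0.3 + 3 = 3.3 dBV.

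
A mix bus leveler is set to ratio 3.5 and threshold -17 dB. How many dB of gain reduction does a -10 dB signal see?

5 dB

-10 dB exceeds the threshold by 7 dB.
At 3.5:1, output sits 7/3.5 = 2 dB above threshold.
GR = overshoot in − overshoot out = 7 − 2 = 5 dB.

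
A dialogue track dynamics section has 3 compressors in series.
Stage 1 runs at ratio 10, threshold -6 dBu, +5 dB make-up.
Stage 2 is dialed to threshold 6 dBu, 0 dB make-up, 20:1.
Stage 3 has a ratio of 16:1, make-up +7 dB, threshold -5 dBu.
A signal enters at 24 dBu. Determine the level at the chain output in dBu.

Stage 1: 24 dBu is 30 dB over -6 dBu; at 10:1 that becomes 3 dB over, giving -3 dBu; +5 dB make-up → 2 dBu.
Stage 2: below threshold (2 ≤ 6); passes unchanged; output 2 dBu.
Stage 3: 2 dBu is 7 dB over -5 dBu; at 16:1 that becomes 0.4375 dB over, giving -4.5625 dBu; +7 dB make-up → 2.4375 dBu.

2.4375 dBu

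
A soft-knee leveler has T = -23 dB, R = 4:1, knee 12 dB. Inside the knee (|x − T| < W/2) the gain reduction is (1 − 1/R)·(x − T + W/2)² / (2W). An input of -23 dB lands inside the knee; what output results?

x − T + W/2 = -23 − (-23) + 6 = 6.
GR = (1 − 1/4) × 6² / 24 = 0.75 × 36 / 24 = 1.125 dB.
Output = -23 − 1.125 = -24.125 dB.

-24.125 dB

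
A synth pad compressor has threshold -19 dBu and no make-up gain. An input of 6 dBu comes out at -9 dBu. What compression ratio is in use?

Input overshoot = 6 − (-19) = 25 dB; output overshoot = -9 − (-19) = 10 dB.
Ratio = 25 / 10 = 2.5.

2.5:1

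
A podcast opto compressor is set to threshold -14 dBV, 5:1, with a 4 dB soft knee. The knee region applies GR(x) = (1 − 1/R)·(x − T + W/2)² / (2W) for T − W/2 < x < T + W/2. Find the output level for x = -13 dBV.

-13.9 dBV

x − T + W/2 = -13 − (-14) + 2 = 3.
GR = (1 − 1/5) × 3² / 8 = 0.8 × 9 / 8 = 0.9 dB.
Output = -13 − 0.9 = -13.9 dBV.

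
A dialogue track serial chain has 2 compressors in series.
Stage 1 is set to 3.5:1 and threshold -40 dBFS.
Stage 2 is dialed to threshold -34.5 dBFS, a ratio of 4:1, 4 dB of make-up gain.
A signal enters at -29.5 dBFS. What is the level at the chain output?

-33 dBFS

Stage 1: 10.5 dB above -40 dBFS, reduced 3.5:1 to 3 dB above → -37 dBFS.
Stage 2: below threshold (-37 ≤ -34.5); passes unchanged; make-up brings it to -33 dBFS.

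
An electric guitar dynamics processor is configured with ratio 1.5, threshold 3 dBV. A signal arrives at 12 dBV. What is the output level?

9 dBV

The input is 9 dB above the 3 dBV threshold.
The 9 dB excess becomes 6 dB after 1.5:1 reduction.
That puts the output at 9 dBV.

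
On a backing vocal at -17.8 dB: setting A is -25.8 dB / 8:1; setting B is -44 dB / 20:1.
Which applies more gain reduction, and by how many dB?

B, by 17.89 dB

A: GR = 8 − 8/8 = 7 dB.
B: GR = 26.2 − 26.2/20 = 24.89 dB.
Difference: 17.89 dB in favour of B.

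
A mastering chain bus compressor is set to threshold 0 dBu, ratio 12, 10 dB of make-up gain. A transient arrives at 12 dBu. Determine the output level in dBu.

11 dBu

Overshoot: 12 − 0 = 12 dB.
At 12:1 the overshoot is divided by 12, leaving 1 dB above threshold.
Output = 0 + 1 = 1 dBu; make-up adds 10 dB, giving 11 dBu.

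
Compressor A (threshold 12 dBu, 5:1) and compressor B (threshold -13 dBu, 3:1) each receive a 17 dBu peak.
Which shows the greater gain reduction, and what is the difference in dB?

A: overshoot 5 dB → output overshoot 1 dB → GR 4 dB.
B: overshoot 30 dB → output overshoot 10 dB → GR 20 dB.
Difference: 16 dB in favour of B.

B, by 16 dB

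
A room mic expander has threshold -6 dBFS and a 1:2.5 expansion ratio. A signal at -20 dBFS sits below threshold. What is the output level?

-41 dBFS

Undershoot = (-6) − (-20) = 14 dB.
At 1:2.5, that expands to 35 dB under threshold.
Output = -6 − 35 = -41 dBFS.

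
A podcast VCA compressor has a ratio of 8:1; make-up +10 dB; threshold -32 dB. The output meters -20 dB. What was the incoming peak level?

-16 dB

Before make-up, the level was -20 − 10 = -30 dB.
That's 2 dB above the -32 dB threshold.
Before 8:1 compression the overshoot was 2 × 8 = 16 dB, so input = -32 + 16 = -16 dB.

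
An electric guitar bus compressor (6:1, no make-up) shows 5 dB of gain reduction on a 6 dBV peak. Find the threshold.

Gain reduction = 6 − 1 = 5 dB; output overshoot = GR / (R − 1) = 5 / 5 = 1 dB.
Threshold = output − output overshoot = 1 − 1 = 0 dBV.

0 dBV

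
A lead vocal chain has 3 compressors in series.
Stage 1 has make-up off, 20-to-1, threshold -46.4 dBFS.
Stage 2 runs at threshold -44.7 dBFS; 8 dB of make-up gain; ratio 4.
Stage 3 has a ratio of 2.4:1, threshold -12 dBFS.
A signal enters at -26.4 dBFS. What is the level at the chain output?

Stage 1: -26.4 dBFS is 20 dB over -46.4 dBFS; at 20:1 that becomes 1 dB over, giving -45.4 dBFS.
Stage 2: -45.4 dBFS ≤ -44.7 dBFS, so stage 2 doesn't engage; make-up brings it to -37.4 dBFS.
Stage 3: below threshold (-37.4 ≤ -12); passes unchanged; output -37.4 dBFS.

-37.4 dBFS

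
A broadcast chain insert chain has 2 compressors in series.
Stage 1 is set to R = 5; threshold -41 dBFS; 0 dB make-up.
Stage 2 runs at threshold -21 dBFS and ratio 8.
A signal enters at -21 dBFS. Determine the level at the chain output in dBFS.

Stage 1: overshoot 20 dB → 20/5 = 4 dB → -37 dBFS.
Stage 2: below threshold (-37 ≤ -21); passes unchanged; output -37 dBFS.

-37 dBFS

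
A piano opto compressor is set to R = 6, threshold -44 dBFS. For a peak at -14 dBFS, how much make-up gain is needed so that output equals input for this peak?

25 dB

Without make-up, output = threshold + overshoot/6 = -44 + 5 = -39 dBFS.
Gap to target: 25 dB.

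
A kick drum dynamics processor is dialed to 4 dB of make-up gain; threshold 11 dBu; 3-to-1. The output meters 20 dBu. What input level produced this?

26 dBu

Before make-up, the level was 20 − 4 = 16 dBu.
The compressed level sits 16 − 11 = 5 dB over threshold.
Undo the ratio: input overshoot = 5 × 3 = 15 dB, giving input = 26 dBu.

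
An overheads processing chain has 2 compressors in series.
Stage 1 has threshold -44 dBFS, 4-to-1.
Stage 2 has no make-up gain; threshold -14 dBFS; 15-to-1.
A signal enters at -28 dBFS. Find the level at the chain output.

-40 dBFS

Stage 1: overshoot 16 dB → 16/4 = 4 dB → -40 dBFS.
Stage 2: -40 dBFS is at or below the -14 dBFS threshold — no compression; output -40 dBFS.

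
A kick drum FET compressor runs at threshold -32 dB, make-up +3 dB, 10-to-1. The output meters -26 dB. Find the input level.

Remove make-up: -26 − 3 = -29 dB.
That's 3 dB above the -32 dB threshold.
Input overshoot = R × output overshoot = 30 dB → input = -32 + 30 = -2 dB.

-2 dB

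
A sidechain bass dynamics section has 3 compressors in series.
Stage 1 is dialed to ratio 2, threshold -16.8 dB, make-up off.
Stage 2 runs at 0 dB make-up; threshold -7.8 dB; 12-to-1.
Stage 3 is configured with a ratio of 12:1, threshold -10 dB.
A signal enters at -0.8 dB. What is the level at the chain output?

-9.9 dB

Stage 1: overshoot 16 dB → 16/2 = 8 dB → -8.8 dB.
Stage 2: -8.8 dB ≤ -7.8 dB, so stage 2 doesn't engage; output -8.8 dB.
Stage 3: -8.8 dB is 1.2 dB over -10 dB; at 12:1 that becomes 0.1 dB over, giving -9.9 dB.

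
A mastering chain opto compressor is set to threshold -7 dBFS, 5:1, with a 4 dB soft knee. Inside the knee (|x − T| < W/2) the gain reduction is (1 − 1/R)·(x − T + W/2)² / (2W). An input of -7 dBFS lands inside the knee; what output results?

x − T + W/2 = -7 − (-7) + 2 = 2.
GR = (1 − 1/5) × 2² / 8 = 0.8 × 4 / 8 = 0.4 dB.
Output = -7 − 0.4 = -7.4 dBFS.

-7.4 dBFS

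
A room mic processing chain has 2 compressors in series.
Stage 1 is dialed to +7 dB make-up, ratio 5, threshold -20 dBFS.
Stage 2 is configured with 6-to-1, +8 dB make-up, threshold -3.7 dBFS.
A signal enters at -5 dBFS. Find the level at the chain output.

-2 dBFS

Stage 1: 15 dB above -20 dBFS, reduced 5:1 to 3 dB above → -17 dBFS; +7 dB make-up → -10 dBFS.
Stage 2: below threshold (-10 ≤ -3.7); passes unchanged; make-up brings it to -2 dBFS.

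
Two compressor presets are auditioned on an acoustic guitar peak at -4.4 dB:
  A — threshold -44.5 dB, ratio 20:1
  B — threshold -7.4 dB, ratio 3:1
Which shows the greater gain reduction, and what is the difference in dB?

A: overshoot 40.1 dB → output overshoot 2.005 dB → GR 38.095 dB.
B: overshoot 3 dB → output overshoot 1 dB → GR 2 dB.
A reduces 36.095 dB more.

A, by 36.095 dB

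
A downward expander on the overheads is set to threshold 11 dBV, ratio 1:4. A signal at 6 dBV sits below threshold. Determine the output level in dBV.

Undershoot = 11 − 6 = 5 dB.
At 1:4, that expands to 20 dB under threshold.
Output = 11 − 20 = -9 dBV.

-9 dBV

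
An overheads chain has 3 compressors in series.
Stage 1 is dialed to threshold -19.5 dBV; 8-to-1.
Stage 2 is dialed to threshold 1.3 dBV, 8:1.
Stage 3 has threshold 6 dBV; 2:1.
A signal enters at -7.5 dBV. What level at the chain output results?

Stage 1: 12 dB above -19.5 dBV, reduced 8:1 to 1.5 dB above → -18 dBV.
Stage 2: below threshold (-18 ≤ 1.3); passes unchanged; output -18 dBV.
Stage 3: -18 dBV is at or below the 6 dBV threshold — no compression; output -18 dBV.

-18 dBV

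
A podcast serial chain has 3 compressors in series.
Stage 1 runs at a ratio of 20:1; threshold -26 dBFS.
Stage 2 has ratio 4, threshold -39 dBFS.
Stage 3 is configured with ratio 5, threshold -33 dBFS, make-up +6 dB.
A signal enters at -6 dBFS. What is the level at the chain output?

Stage 1: overshoot 20 dB → 20/20 = 1 dB → -25 dBFS.
Stage 2: 14 dB above -39 dBFS, reduced 4:1 to 3.5 dB above → -35.5 dBFS.
Stage 3: -35.5 dBFS is at or below the -33 dBFS threshold — no compression; make-up brings it to -29.5 dBFS.

-29.5 dBFS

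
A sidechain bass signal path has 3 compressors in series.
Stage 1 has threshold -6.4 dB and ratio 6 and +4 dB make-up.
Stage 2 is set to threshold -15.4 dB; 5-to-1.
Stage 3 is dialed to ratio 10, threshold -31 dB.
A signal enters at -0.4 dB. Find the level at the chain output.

Stage 1: 6 dB above -6.4 dB, reduced 6:1 to 1 dB above → -5.4 dB; +4 dB make-up → -1.4 dB.
Stage 2: overshoot 14 dB → 14/5 = 2.8 dB → -12.6 dB.
Stage 3: overshoot 18.4 dB → 18.4/10 = 1.84 dB → -29.16 dB.

-29.16 dB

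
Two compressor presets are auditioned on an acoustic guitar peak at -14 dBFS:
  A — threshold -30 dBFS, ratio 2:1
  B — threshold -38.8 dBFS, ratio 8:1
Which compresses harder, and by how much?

A: 16 dB over, compressed to 8 dB over, so 8 dB of GR.
B: 24.8 dB over, compressed to 3.1 dB over, so 21.7 dB of GR.
Difference: 13.7 dB in favour of B.

B, by 13.7 dB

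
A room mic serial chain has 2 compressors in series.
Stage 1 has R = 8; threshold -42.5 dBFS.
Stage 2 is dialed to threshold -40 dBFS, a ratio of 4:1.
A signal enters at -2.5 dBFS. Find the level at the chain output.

Stage 1: -2.5 dBFS is 40 dB over -42.5 dBFS; at 8:1 that becomes 5 dB over, giving -37.5 dBFS.
Stage 2: -37.5 dBFS is 2.5 dB over -40 dBFS; at 4:1 that becomes 0.625 dB over, giving -39.375 dBFS.

-39.375 dBFS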